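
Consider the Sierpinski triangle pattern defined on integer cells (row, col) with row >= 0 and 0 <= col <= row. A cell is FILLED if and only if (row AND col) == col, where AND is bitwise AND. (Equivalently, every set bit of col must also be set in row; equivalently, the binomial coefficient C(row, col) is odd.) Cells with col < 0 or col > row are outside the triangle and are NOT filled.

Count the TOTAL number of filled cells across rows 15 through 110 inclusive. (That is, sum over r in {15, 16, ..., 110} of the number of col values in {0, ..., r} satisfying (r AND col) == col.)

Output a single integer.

r15=1111 pc4: +16 =16
r16=10000 pc1: +2 =18
r17=10001 pc2: +4 =22
r18=10010 pc2: +4 =26
r19=10011 pc3: +8 =34
r20=10100 pc2: +4 =38
r21=10101 pc3: +8 =46
r22=10110 pc3: +8 =54
r23=10111 pc4: +16 =70
r24=11000 pc2: +4 =74
r25=11001 pc3: +8 =82
r26=11010 pc3: +8 =90
r27=11011 pc4: +16 =106
r28=11100 pc3: +8 =114
r29=11101 pc4: +16 =130
r30=11110 pc4: +16 =146
r31=11111 pc5: +32 =178
r32=100000 pc1: +2 =180
r33=100001 pc2: +4 =184
r34=100010 pc2: +4 =188
r35=100011 pc3: +8 =196
r36=100100 pc2: +4 =200
r37=100101 pc3: +8 =208
r38=100110 pc3: +8 =216
r39=100111 pc4: +16 =232
r40=101000 pc2: +4 =236
r41=101001 pc3: +8 =244
r42=101010 pc3: +8 =252
r43=101011 pc4: +16 =268
r44=101100 pc3: +8 =276
r45=101101 pc4: +16 =292
r46=101110 pc4: +16 =308
r47=101111 pc5: +32 =340
r48=110000 pc2: +4 =344
r49=110001 pc3: +8 =352
r50=110010 pc3: +8 =360
r51=110011 pc4: +16 =376
r52=110100 pc3: +8 =384
r53=110101 pc4: +16 =400
r54=110110 pc4: +16 =416
r55=110111 pc5: +32 =448
r56=111000 pc3: +8 =456
r57=111001 pc4: +16 =472
r58=111010 pc4: +16 =488
r59=111011 pc5: +32 =520
r60=111100 pc4: +16 =536
r61=111101 pc5: +32 =568
r62=111110 pc5: +32 =600
r63=111111 pc6: +64 =664
r64=1000000 pc1: +2 =666
r65=1000001 pc2: +4 =670
r66=1000010 pc2: +4 =674
r67=1000011 pc3: +8 =682
r68=1000100 pc2: +4 =686
r69=1000101 pc3: +8 =694
r70=1000110 pc3: +8 =702
r71=1000111 pc4: +16 =718
r72=1001000 pc2: +4 =722
r73=1001001 pc3: +8 =730
r74=1001010 pc3: +8 =738
r75=1001011 pc4: +16 =754
r76=1001100 pc3: +8 =762
r77=1001101 pc4: +16 =778
r78=1001110 pc4: +16 =794
r79=1001111 pc5: +32 =826
r80=1010000 pc2: +4 =830
r81=1010001 pc3: +8 =838
r82=1010010 pc3: +8 =846
r83=1010011 pc4: +16 =862
r84=1010100 pc3: +8 =870
r85=1010101 pc4: +16 =886
r86=1010110 pc4: +16 =902
r87=1010111 pc5: +32 =934
r88=1011000 pc3: +8 =942
r89=1011001 pc4: +16 =958
r90=1011010 pc4: +16 =974
r91=1011011 pc5: +32 =1006
r92=1011100 pc4: +16 =1022
r93=1011101 pc5: +32 =1054
r94=1011110 pc5: +32 =1086
r95=1011111 pc6: +64 =1150
r96=1100000 pc2: +4 =1154
r97=1100001 pc3: +8 =1162
r98=1100010 pc3: +8 =1170
r99=1100011 pc4: +16 =1186
r100=1100100 pc3: +8 =1194
r101=1100101 pc4: +16 =1210
r102=1100110 pc4: +16 =1226
r103=1100111 pc5: +32 =1258
r104=1101000 pc3: +8 =1266
r105=1101001 pc4: +16 =1282
r106=1101010 pc4: +16 =1298
r107=1101011 pc5: +32 =1330
r108=1101100 pc4: +16 =1346
r109=1101101 pc5: +32 =1378
r110=1101110 pc5: +32 =1410

Answer: 1410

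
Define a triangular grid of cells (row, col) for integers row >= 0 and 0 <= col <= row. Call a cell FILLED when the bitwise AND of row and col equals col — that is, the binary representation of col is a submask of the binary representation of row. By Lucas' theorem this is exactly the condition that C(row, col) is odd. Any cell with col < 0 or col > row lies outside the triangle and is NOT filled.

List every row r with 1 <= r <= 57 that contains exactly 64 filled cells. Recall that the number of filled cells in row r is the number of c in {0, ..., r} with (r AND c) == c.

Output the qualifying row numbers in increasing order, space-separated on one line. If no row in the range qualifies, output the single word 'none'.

Answer: none

Derivation:
Row r has 2^popcount(r) filled cells, so we need popcount(r) = log2(64) = 6.
Scan r = 1..57 and keep those with exactly 6 one-bits:
r=1=1 popcount=1 -> skip
r=2=10 popcount=1 -> skip
r=3=11 popcount=2 -> skip
r=4=100 popcount=1 -> skip
r=5=101 popcount=2 -> skip
r=6=110 popcount=2 -> skip
r=7=111 popcount=3 -> skip
r=8=1000 popcount=1 -> skip
r=9=1001 popcount=2 -> skip
r=10=1010 popcount=2 -> skip
r=11=1011 popcount=3 -> skip
r=12=1100 popcount=2 -> skip
r=13=1101 popcount=3 -> skip
r=14=1110 popcount=3 -> skip
r=15=1111 popcount=4 -> skip
r=16=10000 popcount=1 -> skip
r=17=10001 popcount=2 -> skip
r=18=10010 popcount=2 -> skip
r=19=10011 popcount=3 -> skip
r=20=10100 popcount=2 -> skip
r=21=10101 popcount=3 -> skip
r=22=10110 popcount=3 -> skip
r=23=10111 popcount=4 -> skip
r=24=11000 popcount=2 -> skip
r=25=11001 popcount=3 -> skip
r=26=11010 popcount=3 -> skip
r=27=11011 popcount=4 -> skip
r=28=11100 popcount=3 -> skip
r=29=11101 popcount=4 -> skip
r=30=11110 popcount=4 -> skip
r=31=11111 popcount=5 -> skip
r=32=100000 popcount=1 -> skip
r=33=100001 popcount=2 -> skip
r=34=100010 popcount=2 -> skip
r=35=100011 popcount=3 -> skip
r=36=100100 popcount=2 -> skip
r=37=100101 popcount=3 -> skip
r=38=100110 popcount=3 -> skip
r=39=100111 popcount=4 -> skip
r=40=101000 popcount=2 -> skip
r=41=101001 popcount=3 -> skip
r=42=101010 popcount=3 -> skip
r=43=101011 popcount=4 -> skip
r=44=101100 popcount=3 -> skip
r=45=101101 popcount=4 -> skip
r=46=101110 popcount=4 -> skip
r=47=101111 popcount=5 -> skip
r=48=110000 popcount=2 -> skip
r=49=110001 popcount=3 -> skip
r=50=110010 popcount=3 -> skip
r=51=110011 popcount=4 -> skip
r=52=110100 popcount=3 -> skip
r=53=110101 popcount=4 -> skip
r=54=110110 popcount=4 -> skip
r=55=110111 popcount=5 -> skip
r=56=111000 popcount=3 -> skip
r=57=111001 popcount=4 -> skip
Kept rows: none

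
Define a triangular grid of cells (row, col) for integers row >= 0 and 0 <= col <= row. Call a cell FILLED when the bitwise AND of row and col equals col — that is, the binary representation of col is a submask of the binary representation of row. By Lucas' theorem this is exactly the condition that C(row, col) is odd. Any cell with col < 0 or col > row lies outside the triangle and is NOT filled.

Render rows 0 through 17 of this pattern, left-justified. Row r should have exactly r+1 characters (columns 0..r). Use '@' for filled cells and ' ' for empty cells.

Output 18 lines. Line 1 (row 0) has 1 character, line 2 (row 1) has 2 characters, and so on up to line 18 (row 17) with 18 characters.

Answer: @
@@
@ @
@@@@
@   @
@@  @@
@ @ @ @
@@@@@@@@
@       @
@@      @@
@ @     @ @
@@@@    @@@@
@   @   @   @
@@  @@  @@  @@
@ @ @ @ @ @ @ @
@@@@@@@@@@@@@@@@
@               @
@@              @@

Derivation:
r0=0: @
r1=1: @@
r2=10: @ @
r3=11: @@@@
r4=100: @   @
r5=101: @@  @@
r6=110: @ @ @ @
r7=111: @@@@@@@@
r8=1000: @       @
r9=1001: @@      @@
r10=1010: @ @     @ @
r11=1011: @@@@    @@@@
r12=1100: @   @   @   @
r13=1101: @@  @@  @@  @@
r14=1110: @ @ @ @ @ @ @ @
r15=1111: @@@@@@@@@@@@@@@@
r16=10000: @               @
r17=10001: @@              @@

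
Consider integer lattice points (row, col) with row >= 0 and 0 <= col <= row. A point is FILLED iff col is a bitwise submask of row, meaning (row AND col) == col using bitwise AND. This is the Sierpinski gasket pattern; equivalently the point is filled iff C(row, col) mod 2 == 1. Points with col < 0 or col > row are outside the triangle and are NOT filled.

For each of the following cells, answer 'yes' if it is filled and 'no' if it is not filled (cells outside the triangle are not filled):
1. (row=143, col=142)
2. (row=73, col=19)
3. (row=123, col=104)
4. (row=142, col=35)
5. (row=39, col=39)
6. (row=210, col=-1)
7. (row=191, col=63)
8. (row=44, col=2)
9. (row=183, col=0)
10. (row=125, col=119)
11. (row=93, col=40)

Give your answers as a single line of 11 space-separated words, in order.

Answer: yes no yes no yes no yes no yes no no

Derivation:
(143,142): row=0b10001111, col=0b10001110, row AND col = 0b10001110 = 142; 142 == 142 -> filled
(73,19): row=0b1001001, col=0b10011, row AND col = 0b1 = 1; 1 != 19 -> empty
(123,104): row=0b1111011, col=0b1101000, row AND col = 0b1101000 = 104; 104 == 104 -> filled
(142,35): row=0b10001110, col=0b100011, row AND col = 0b10 = 2; 2 != 35 -> empty
(39,39): row=0b100111, col=0b100111, row AND col = 0b100111 = 39; 39 == 39 -> filled
(210,-1): col outside [0, 210] -> not filled
(191,63): row=0b10111111, col=0b111111, row AND col = 0b111111 = 63; 63 == 63 -> filled
(44,2): row=0b101100, col=0b10, row AND col = 0b0 = 0; 0 != 2 -> empty
(183,0): row=0b10110111, col=0b0, row AND col = 0b0 = 0; 0 == 0 -> filled
(125,119): row=0b1111101, col=0b1110111, row AND col = 0b1110101 = 117; 117 != 119 -> empty
(93,40): row=0b1011101, col=0b101000, row AND col = 0b1000 = 8; 8 != 40 -> empty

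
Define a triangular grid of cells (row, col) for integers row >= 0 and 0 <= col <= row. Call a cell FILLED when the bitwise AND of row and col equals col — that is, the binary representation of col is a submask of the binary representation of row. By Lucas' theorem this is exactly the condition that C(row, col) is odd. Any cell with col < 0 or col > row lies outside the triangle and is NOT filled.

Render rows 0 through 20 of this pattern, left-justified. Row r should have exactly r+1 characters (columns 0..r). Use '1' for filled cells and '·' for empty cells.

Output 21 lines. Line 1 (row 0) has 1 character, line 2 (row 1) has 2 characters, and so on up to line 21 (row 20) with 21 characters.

Answer: 1
11
1·1
1111
1···1
11··11
1·1·1·1
11111111
1·······1
11······11
1·1·····1·1
1111····1111
1···1···1···1
11··11··11··11
1·1·1·1·1·1·1·1
1111111111111111
1···············1
11··············11
1·1·············1·1
1111············1111
1···1···········1···1

Derivation:
r0=0: 1
r1=1: 11
r2=10: 1·1
r3=11: 1111
r4=100: 1···1
r5=101: 11··11
r6=110: 1·1·1·1
r7=111: 11111111
r8=1000: 1·······1
r9=1001: 11······11
r10=1010: 1·1·····1·1
r11=1011: 1111····1111
r12=1100: 1···1···1···1
r13=1101: 11··11··11··11
r14=1110: 1·1·1·1·1·1·1·1
r15=1111: 1111111111111111
r16=10000: 1···············1
r17=10001: 11··············11
r18=10010: 1·1·············1·1
r19=10011: 1111············1111
r20=10100: 1···1···········1···1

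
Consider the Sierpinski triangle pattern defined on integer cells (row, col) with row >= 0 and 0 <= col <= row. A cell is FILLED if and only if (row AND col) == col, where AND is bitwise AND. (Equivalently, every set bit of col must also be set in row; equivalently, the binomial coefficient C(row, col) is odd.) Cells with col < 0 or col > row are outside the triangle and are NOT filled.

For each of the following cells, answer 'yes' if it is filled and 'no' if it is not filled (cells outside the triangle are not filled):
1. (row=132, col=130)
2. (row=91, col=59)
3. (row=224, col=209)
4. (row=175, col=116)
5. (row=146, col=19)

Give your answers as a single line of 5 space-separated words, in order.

Answer: no no no no no

Derivation:
(132,130): row=0b10000100, col=0b10000010, row AND col = 0b10000000 = 128; 128 != 130 -> empty
(91,59): row=0b1011011, col=0b111011, row AND col = 0b11011 = 27; 27 != 59 -> empty
(224,209): row=0b11100000, col=0b11010001, row AND col = 0b11000000 = 192; 192 != 209 -> empty
(175,116): row=0b10101111, col=0b1110100, row AND col = 0b100100 = 36; 36 != 116 -> empty
(146,19): row=0b10010010, col=0b10011, row AND col = 0b10010 = 18; 18 != 19 -> empty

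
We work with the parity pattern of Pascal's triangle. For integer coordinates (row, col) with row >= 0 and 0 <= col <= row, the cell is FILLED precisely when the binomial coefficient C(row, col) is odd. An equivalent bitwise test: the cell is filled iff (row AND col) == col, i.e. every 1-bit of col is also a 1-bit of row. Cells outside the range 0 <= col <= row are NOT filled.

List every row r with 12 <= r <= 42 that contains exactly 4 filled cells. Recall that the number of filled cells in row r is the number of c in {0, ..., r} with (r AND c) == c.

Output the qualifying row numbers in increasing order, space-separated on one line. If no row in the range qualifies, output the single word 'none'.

Answer: 12 17 18 20 24 33 34 36 40

Derivation:
Row r has 2^popcount(r) filled cells, so we need popcount(r) = log2(4) = 2.
Scan r = 12..42 and keep those with exactly 2 one-bits:
r=12=1100 popcount=2 -> KEEP
r=13=1101 popcount=3 -> skip
r=14=1110 popcount=3 -> skip
r=15=1111 popcount=4 -> skip
r=16=10000 popcount=1 -> skip
r=17=10001 popcount=2 -> KEEP
r=18=10010 popcount=2 -> KEEP
r=19=10011 popcount=3 -> skip
r=20=10100 popcount=2 -> KEEP
r=21=10101 popcount=3 -> skip
r=22=10110 popcount=3 -> skip
r=23=10111 popcount=4 -> skip
r=24=11000 popcount=2 -> KEEP
r=25=11001 popcount=3 -> skip
r=26=11010 popcount=3 -> skip
r=27=11011 popcount=4 -> skip
r=28=11100 popcount=3 -> skip
r=29=11101 popcount=4 -> skip
r=30=11110 popcount=4 -> skip
r=31=11111 popcount=5 -> skip
r=32=100000 popcount=1 -> skip
r=33=100001 popcount=2 -> KEEP
r=34=100010 popcount=2 -> KEEP
r=35=100011 popcount=3 -> skip
r=36=100100 popcount=2 -> KEEP
r=37=100101 popcount=3 -> skip
r=38=100110 popcount=3 -> skip
r=39=100111 popcount=4 -> skip
r=40=101000 popcount=2 -> KEEP
r=41=101001 popcount=3 -> skip
r=42=101010 popcount=3 -> skip
Kept rows: 12 17 18 20 24 33 34 36 40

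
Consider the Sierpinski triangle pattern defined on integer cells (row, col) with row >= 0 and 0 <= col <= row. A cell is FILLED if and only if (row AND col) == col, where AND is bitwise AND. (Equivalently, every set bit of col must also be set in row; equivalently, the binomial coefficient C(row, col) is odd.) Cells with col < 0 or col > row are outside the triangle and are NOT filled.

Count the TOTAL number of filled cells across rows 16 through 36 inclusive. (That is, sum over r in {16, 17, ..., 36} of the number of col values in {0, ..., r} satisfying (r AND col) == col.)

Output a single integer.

Answer: 184

Derivation:
r16=10000 pc1: +2 =2
r17=10001 pc2: +4 =6
r18=10010 pc2: +4 =10
r19=10011 pc3: +8 =18
r20=10100 pc2: +4 =22
r21=10101 pc3: +8 =30
r22=10110 pc3: +8 =38
r23=10111 pc4: +16 =54
r24=11000 pc2: +4 =58
r25=11001 pc3: +8 =66
r26=11010 pc3: +8 =74
r27=11011 pc4: +16 =90
r28=11100 pc3: +8 =98
r29=11101 pc4: +16 =114
r30=11110 pc4: +16 =130
r31=11111 pc5: +32 =162
r32=100000 pc1: +2 =164
r33=100001 pc2: +4 =168
r34=100010 pc2: +4 =172
r35=100011 pc3: +8 =180
r36=100100 pc2: +4 =184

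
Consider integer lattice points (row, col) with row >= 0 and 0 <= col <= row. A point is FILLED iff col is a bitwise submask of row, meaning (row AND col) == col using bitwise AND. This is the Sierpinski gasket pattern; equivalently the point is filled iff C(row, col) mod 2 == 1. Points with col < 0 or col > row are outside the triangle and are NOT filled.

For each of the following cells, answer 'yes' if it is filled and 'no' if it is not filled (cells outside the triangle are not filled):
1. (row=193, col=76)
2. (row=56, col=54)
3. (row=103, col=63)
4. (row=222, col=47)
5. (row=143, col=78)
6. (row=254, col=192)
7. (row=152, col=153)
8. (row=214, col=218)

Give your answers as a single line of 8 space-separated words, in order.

Answer: no no no no no yes no no

Derivation:
(193,76): row=0b11000001, col=0b1001100, row AND col = 0b1000000 = 64; 64 != 76 -> empty
(56,54): row=0b111000, col=0b110110, row AND col = 0b110000 = 48; 48 != 54 -> empty
(103,63): row=0b1100111, col=0b111111, row AND col = 0b100111 = 39; 39 != 63 -> empty
(222,47): row=0b11011110, col=0b101111, row AND col = 0b1110 = 14; 14 != 47 -> empty
(143,78): row=0b10001111, col=0b1001110, row AND col = 0b1110 = 14; 14 != 78 -> empty
(254,192): row=0b11111110, col=0b11000000, row AND col = 0b11000000 = 192; 192 == 192 -> filled
(152,153): col outside [0, 152] -> not filled
(214,218): col outside [0, 214] -> not filled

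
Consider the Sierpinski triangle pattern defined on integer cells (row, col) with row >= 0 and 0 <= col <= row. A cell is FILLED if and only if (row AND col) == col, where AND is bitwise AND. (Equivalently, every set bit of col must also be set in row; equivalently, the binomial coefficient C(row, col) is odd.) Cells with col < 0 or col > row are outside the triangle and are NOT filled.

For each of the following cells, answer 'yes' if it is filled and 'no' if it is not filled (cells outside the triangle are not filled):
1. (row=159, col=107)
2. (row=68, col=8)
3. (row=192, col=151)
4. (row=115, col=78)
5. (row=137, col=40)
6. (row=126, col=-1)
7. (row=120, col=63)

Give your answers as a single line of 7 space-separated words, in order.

Answer: no no no no no no no

Derivation:
(159,107): row=0b10011111, col=0b1101011, row AND col = 0b1011 = 11; 11 != 107 -> empty
(68,8): row=0b1000100, col=0b1000, row AND col = 0b0 = 0; 0 != 8 -> empty
(192,151): row=0b11000000, col=0b10010111, row AND col = 0b10000000 = 128; 128 != 151 -> empty
(115,78): row=0b1110011, col=0b1001110, row AND col = 0b1000010 = 66; 66 != 78 -> empty
(137,40): row=0b10001001, col=0b101000, row AND col = 0b1000 = 8; 8 != 40 -> empty
(126,-1): col outside [0, 126] -> not filled
(120,63): row=0b1111000, col=0b111111, row AND col = 0b111000 = 56; 56 != 63 -> empty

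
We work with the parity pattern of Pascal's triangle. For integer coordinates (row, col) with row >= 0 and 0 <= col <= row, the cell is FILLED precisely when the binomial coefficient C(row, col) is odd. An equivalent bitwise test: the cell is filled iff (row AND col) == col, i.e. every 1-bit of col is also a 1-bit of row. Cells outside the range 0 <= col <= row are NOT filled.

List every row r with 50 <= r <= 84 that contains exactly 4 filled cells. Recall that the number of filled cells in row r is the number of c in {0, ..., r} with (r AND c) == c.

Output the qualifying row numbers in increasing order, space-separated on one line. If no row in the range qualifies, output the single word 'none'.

Answer: 65 66 68 72 80

Derivation:
Row r has 2^popcount(r) filled cells, so we need popcount(r) = log2(4) = 2.
Scan r = 50..84 and keep those with exactly 2 one-bits:
r=50=110010 popcount=3 -> skip
r=51=110011 popcount=4 -> skip
r=52=110100 popcount=3 -> skip
r=53=110101 popcount=4 -> skip
r=54=110110 popcount=4 -> skip
r=55=110111 popcount=5 -> skip
r=56=111000 popcount=3 -> skip
r=57=111001 popcount=4 -> skip
r=58=111010 popcount=4 -> skip
r=59=111011 popcount=5 -> skip
r=60=111100 popcount=4 -> skip
r=61=111101 popcount=5 -> skip
r=62=111110 popcount=5 -> skip
r=63=111111 popcount=6 -> skip
r=64=1000000 popcount=1 -> skip
r=65=1000001 popcount=2 -> KEEP
r=66=1000010 popcount=2 -> KEEP
r=67=1000011 popcount=3 -> skip
r=68=1000100 popcount=2 -> KEEP
r=69=1000101 popcount=3 -> skip
r=70=1000110 popcount=3 -> skip
r=71=1000111 popcount=4 -> skip
r=72=1001000 popcount=2 -> KEEP
r=73=1001001 popcount=3 -> skip
r=74=1001010 popcount=3 -> skip
r=75=1001011 popcount=4 -> skip
r=76=1001100 popcount=3 -> skip
r=77=1001101 popcount=4 -> skip
r=78=1001110 popcount=4 -> skip
r=79=1001111 popcount=5 -> skip
r=80=1010000 popcount=2 -> KEEP
r=81=1010001 popcount=3 -> skip
r=82=1010010 popcount=3 -> skip
r=83=1010011 popcount=4 -> skip
r=84=1010100 popcount=3 -> skip
Kept rows: 65 66 68 72 80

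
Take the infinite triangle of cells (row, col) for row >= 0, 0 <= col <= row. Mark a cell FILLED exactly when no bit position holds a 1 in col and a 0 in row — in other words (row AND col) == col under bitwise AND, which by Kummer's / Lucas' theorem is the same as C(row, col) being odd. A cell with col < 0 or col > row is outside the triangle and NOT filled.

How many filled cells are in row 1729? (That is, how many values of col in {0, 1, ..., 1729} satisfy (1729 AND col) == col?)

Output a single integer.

Answer: 32

Derivation:
1729 in binary = 11011000001
popcount(1729) = number of 1-bits in 11011000001 = 5
A col c satisfies (1729 AND c) == c iff every set bit of c is also set in 1729; each of the 5 set bits of 1729 can independently be on or off in c.
count = 2^5 = 32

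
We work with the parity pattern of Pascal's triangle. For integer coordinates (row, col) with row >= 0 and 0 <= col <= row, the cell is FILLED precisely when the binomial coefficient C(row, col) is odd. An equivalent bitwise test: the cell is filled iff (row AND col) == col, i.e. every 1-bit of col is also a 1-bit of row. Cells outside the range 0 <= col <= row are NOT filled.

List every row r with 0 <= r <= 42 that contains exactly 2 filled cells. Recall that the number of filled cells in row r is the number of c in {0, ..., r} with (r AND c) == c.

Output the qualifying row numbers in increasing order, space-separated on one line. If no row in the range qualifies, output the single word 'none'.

Answer: 1 2 4 8 16 32

Derivation:
Row r has 2^popcount(r) filled cells, so we need popcount(r) = log2(2) = 1.
Scan r = 0..42 and keep those with exactly 1 one-bits:
r=0=0 popcount=0 -> skip
r=1=1 popcount=1 -> KEEP
r=2=10 popcount=1 -> KEEP
r=3=11 popcount=2 -> skip
r=4=100 popcount=1 -> KEEP
r=5=101 popcount=2 -> skip
r=6=110 popcount=2 -> skip
r=7=111 popcount=3 -> skip
r=8=1000 popcount=1 -> KEEP
r=9=1001 popcount=2 -> skip
r=10=1010 popcount=2 -> skip
r=11=1011 popcount=3 -> skip
r=12=1100 popcount=2 -> skip
r=13=1101 popcount=3 -> skip
r=14=1110 popcount=3 -> skip
r=15=1111 popcount=4 -> skip
r=16=10000 popcount=1 -> KEEP
r=17=10001 popcount=2 -> skip
r=18=10010 popcount=2 -> skip
r=19=10011 popcount=3 -> skip
r=20=10100 popcount=2 -> skip
r=21=10101 popcount=3 -> skip
r=22=10110 popcount=3 -> skip
r=23=10111 popcount=4 -> skip
r=24=11000 popcount=2 -> skip
r=25=11001 popcount=3 -> skip
r=26=11010 popcount=3 -> skip
r=27=11011 popcount=4 -> skip
r=28=11100 popcount=3 -> skip
r=29=11101 popcount=4 -> skip
r=30=11110 popcount=4 -> skip
r=31=11111 popcount=5 -> skip
r=32=100000 popcount=1 -> KEEP
r=33=100001 popcount=2 -> skip
r=34=100010 popcount=2 -> skip
r=35=100011 popcount=3 -> skip
r=36=100100 popcount=2 -> skip
r=37=100101 popcount=3 -> skip
r=38=100110 popcount=3 -> skip
r=39=100111 popcount=4 -> skip
r=40=101000 popcount=2 -> skip
r=41=101001 popcount=3 -> skip
r=42=101010 popcount=3 -> skip
Kept rows: 1 2 4 8 16 32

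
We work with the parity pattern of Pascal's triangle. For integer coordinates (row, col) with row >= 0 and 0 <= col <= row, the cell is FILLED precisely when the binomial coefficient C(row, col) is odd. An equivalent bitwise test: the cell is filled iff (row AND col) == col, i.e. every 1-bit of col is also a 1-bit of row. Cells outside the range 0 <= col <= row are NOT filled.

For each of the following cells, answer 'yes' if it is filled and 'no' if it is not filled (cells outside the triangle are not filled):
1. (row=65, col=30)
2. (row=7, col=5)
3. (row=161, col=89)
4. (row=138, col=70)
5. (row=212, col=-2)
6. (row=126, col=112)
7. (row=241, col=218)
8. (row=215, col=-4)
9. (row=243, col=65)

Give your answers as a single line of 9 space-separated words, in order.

(65,30): row=0b1000001, col=0b11110, row AND col = 0b0 = 0; 0 != 30 -> empty
(7,5): row=0b111, col=0b101, row AND col = 0b101 = 5; 5 == 5 -> filled
(161,89): row=0b10100001, col=0b1011001, row AND col = 0b1 = 1; 1 != 89 -> empty
(138,70): row=0b10001010, col=0b1000110, row AND col = 0b10 = 2; 2 != 70 -> empty
(212,-2): col outside [0, 212] -> not filled
(126,112): row=0b1111110, col=0b1110000, row AND col = 0b1110000 = 112; 112 == 112 -> filled
(241,218): row=0b11110001, col=0b11011010, row AND col = 0b11010000 = 208; 208 != 218 -> empty
(215,-4): col outside [0, 215] -> not filled
(243,65): row=0b11110011, col=0b1000001, row AND col = 0b1000001 = 65; 65 == 65 -> filled

Answer: no yes no no no yes no no yes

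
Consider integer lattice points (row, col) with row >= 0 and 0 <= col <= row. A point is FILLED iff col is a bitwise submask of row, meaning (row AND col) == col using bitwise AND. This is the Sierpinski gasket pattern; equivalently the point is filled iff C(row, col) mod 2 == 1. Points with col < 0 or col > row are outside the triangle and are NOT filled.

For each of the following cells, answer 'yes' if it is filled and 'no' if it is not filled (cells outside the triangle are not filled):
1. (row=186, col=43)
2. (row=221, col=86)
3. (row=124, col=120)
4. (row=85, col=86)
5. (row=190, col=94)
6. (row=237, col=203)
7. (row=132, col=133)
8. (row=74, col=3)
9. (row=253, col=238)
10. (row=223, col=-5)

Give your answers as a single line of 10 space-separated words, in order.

(186,43): row=0b10111010, col=0b101011, row AND col = 0b101010 = 42; 42 != 43 -> empty
(221,86): row=0b11011101, col=0b1010110, row AND col = 0b1010100 = 84; 84 != 86 -> empty
(124,120): row=0b1111100, col=0b1111000, row AND col = 0b1111000 = 120; 120 == 120 -> filled
(85,86): col outside [0, 85] -> not filled
(190,94): row=0b10111110, col=0b1011110, row AND col = 0b11110 = 30; 30 != 94 -> empty
(237,203): row=0b11101101, col=0b11001011, row AND col = 0b11001001 = 201; 201 != 203 -> empty
(132,133): col outside [0, 132] -> not filled
(74,3): row=0b1001010, col=0b11, row AND col = 0b10 = 2; 2 != 3 -> empty
(253,238): row=0b11111101, col=0b11101110, row AND col = 0b11101100 = 236; 236 != 238 -> empty
(223,-5): col outside [0, 223] -> not filled

Answer: no no yes no no no no no no no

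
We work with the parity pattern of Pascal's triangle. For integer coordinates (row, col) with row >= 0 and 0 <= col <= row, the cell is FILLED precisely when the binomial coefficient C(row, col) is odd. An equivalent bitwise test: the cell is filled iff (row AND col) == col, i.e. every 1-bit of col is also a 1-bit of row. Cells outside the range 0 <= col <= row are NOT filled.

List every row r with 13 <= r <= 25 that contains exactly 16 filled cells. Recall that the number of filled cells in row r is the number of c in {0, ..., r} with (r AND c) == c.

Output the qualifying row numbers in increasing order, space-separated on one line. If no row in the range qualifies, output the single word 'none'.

Row r has 2^popcount(r) filled cells, so we need popcount(r) = log2(16) = 4.
Scan r = 13..25 and keep those with exactly 4 one-bits:
r=13=1101 popcount=3 -> skip
r=14=1110 popcount=3 -> skip
r=15=1111 popcount=4 -> KEEP
r=16=10000 popcount=1 -> skip
r=17=10001 popcount=2 -> skip
r=18=10010 popcount=2 -> skip
r=19=10011 popcount=3 -> skip
r=20=10100 popcount=2 -> skip
r=21=10101 popcount=3 -> skip
r=22=10110 popcount=3 -> skip
r=23=10111 popcount=4 -> KEEP
r=24=11000 popcount=2 -> skip
r=25=11001 popcount=3 -> skip
Kept rows: 15 23

Answer: 15 23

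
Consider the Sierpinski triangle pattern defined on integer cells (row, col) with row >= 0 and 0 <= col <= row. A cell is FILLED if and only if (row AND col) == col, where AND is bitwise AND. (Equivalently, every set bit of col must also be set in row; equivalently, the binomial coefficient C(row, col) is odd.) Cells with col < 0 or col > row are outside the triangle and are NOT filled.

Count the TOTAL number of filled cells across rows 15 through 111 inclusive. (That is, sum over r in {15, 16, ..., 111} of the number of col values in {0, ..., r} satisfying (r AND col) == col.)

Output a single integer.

r15=1111 pc4: +16 =16
r16=10000 pc1: +2 =18
r17=10001 pc2: +4 =22
r18=10010 pc2: +4 =26
r19=10011 pc3: +8 =34
r20=10100 pc2: +4 =38
r21=10101 pc3: +8 =46
r22=10110 pc3: +8 =54
r23=10111 pc4: +16 =70
r24=11000 pc2: +4 =74
r25=11001 pc3: +8 =82
r26=11010 pc3: +8 =90
r27=11011 pc4: +16 =106
r28=11100 pc3: +8 =114
r29=11101 pc4: +16 =130
r30=11110 pc4: +16 =146
r31=11111 pc5: +32 =178
r32=100000 pc1: +2 =180
r33=100001 pc2: +4 =184
r34=100010 pc2: +4 =188
r35=100011 pc3: +8 =196
r36=100100 pc2: +4 =200
r37=100101 pc3: +8 =208
r38=100110 pc3: +8 =216
r39=100111 pc4: +16 =232
r40=101000 pc2: +4 =236
r41=101001 pc3: +8 =244
r42=101010 pc3: +8 =252
r43=101011 pc4: +16 =268
r44=101100 pc3: +8 =276
r45=101101 pc4: +16 =292
r46=101110 pc4: +16 =308
r47=101111 pc5: +32 =340
r48=110000 pc2: +4 =344
r49=110001 pc3: +8 =352
r50=110010 pc3: +8 =360
r51=110011 pc4: +16 =376
r52=110100 pc3: +8 =384
r53=110101 pc4: +16 =400
r54=110110 pc4: +16 =416
r55=110111 pc5: +32 =448
r56=111000 pc3: +8 =456
r57=111001 pc4: +16 =472
r58=111010 pc4: +16 =488
r59=111011 pc5: +32 =520
r60=111100 pc4: +16 =536
r61=111101 pc5: +32 =568
r62=111110 pc5: +32 =600
r63=111111 pc6: +64 =664
r64=1000000 pc1: +2 =666
r65=1000001 pc2: +4 =670
r66=1000010 pc2: +4 =674
r67=1000011 pc3: +8 =682
r68=1000100 pc2: +4 =686
r69=1000101 pc3: +8 =694
r70=1000110 pc3: +8 =702
r71=1000111 pc4: +16 =718
r72=1001000 pc2: +4 =722
r73=1001001 pc3: +8 =730
r74=1001010 pc3: +8 =738
r75=1001011 pc4: +16 =754
r76=1001100 pc3: +8 =762
r77=1001101 pc4: +16 =778
r78=1001110 pc4: +16 =794
r79=1001111 pc5: +32 =826
r80=1010000 pc2: +4 =830
r81=1010001 pc3: +8 =838
r82=1010010 pc3: +8 =846
r83=1010011 pc4: +16 =862
r84=1010100 pc3: +8 =870
r85=1010101 pc4: +16 =886
r86=1010110 pc4: +16 =902
r87=1010111 pc5: +32 =934
r88=1011000 pc3: +8 =942
r89=1011001 pc4: +16 =958
r90=1011010 pc4: +16 =974
r91=1011011 pc5: +32 =1006
r92=1011100 pc4: +16 =1022
r93=1011101 pc5: +32 =1054
r94=1011110 pc5: +32 =1086
r95=1011111 pc6: +64 =1150
r96=1100000 pc2: +4 =1154
r97=1100001 pc3: +8 =1162
r98=1100010 pc3: +8 =1170
r99=1100011 pc4: +16 =1186
r100=1100100 pc3: +8 =1194
r101=1100101 pc4: +16 =1210
r102=1100110 pc4: +16 =1226
r103=1100111 pc5: +32 =1258
r104=1101000 pc3: +8 =1266
r105=1101001 pc4: +16 =1282
r106=1101010 pc4: +16 =1298
r107=1101011 pc5: +32 =1330
r108=1101100 pc4: +16 =1346
r109=1101101 pc5: +32 =1378
r110=1101110 pc5: +32 =1410
r111=1101111 pc6: +64 =1474

Answer: 1474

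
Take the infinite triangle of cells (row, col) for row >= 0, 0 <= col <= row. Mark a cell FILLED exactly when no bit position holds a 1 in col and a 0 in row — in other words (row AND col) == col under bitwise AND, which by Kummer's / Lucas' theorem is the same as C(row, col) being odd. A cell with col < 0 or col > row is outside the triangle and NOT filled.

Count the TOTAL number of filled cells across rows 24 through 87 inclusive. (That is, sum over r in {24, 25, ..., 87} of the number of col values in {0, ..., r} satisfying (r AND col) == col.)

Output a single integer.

r24=11000 pc2: +4 =4
r25=11001 pc3: +8 =12
r26=11010 pc3: +8 =20
r27=11011 pc4: +16 =36
r28=11100 pc3: +8 =44
r29=11101 pc4: +16 =60
r30=11110 pc4: +16 =76
r31=11111 pc5: +32 =108
r32=100000 pc1: +2 =110
r33=100001 pc2: +4 =114
r34=100010 pc2: +4 =118
r35=100011 pc3: +8 =126
r36=100100 pc2: +4 =130
r37=100101 pc3: +8 =138
r38=100110 pc3: +8 =146
r39=100111 pc4: +16 =162
r40=101000 pc2: +4 =166
r41=101001 pc3: +8 =174
r42=101010 pc3: +8 =182
r43=101011 pc4: +16 =198
r44=101100 pc3: +8 =206
r45=101101 pc4: +16 =222
r46=101110 pc4: +16 =238
r47=101111 pc5: +32 =270
r48=110000 pc2: +4 =274
r49=110001 pc3: +8 =282
r50=110010 pc3: +8 =290
r51=110011 pc4: +16 =306
r52=110100 pc3: +8 =314
r53=110101 pc4: +16 =330
r54=110110 pc4: +16 =346
r55=110111 pc5: +32 =378
r56=111000 pc3: +8 =386
r57=111001 pc4: +16 =402
r58=111010 pc4: +16 =418
r59=111011 pc5: +32 =450
r60=111100 pc4: +16 =466
r61=111101 pc5: +32 =498
r62=111110 pc5: +32 =530
r63=111111 pc6: +64 =594
r64=1000000 pc1: +2 =596
r65=1000001 pc2: +4 =600
r66=1000010 pc2: +4 =604
r67=1000011 pc3: +8 =612
r68=1000100 pc2: +4 =616
r69=1000101 pc3: +8 =624
r70=1000110 pc3: +8 =632
r71=1000111 pc4: +16 =648
r72=1001000 pc2: +4 =652
r73=1001001 pc3: +8 =660
r74=1001010 pc3: +8 =668
r75=1001011 pc4: +16 =684
r76=1001100 pc3: +8 =692
r77=1001101 pc4: +16 =708
r78=1001110 pc4: +16 =724
r79=1001111 pc5: +32 =756
r80=1010000 pc2: +4 =760
r81=1010001 pc3: +8 =768
r82=1010010 pc3: +8 =776
r83=1010011 pc4: +16 =792
r84=1010100 pc3: +8 =800
r85=1010101 pc4: +16 =816
r86=1010110 pc4: +16 =832
r87=1010111 pc5: +32 =864

Answer: 864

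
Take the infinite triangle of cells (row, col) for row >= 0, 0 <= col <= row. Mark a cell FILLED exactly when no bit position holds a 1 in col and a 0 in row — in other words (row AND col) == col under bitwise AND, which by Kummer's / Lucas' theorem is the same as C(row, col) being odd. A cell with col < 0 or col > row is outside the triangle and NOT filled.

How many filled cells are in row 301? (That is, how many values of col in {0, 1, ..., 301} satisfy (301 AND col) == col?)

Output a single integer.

Answer: 32

Derivation:
301 in binary = 100101101
popcount(301) = number of 1-bits in 100101101 = 5
A col c satisfies (301 AND c) == c iff every set bit of c is also set in 301; each of the 5 set bits of 301 can independently be on or off in c.
count = 2^5 = 32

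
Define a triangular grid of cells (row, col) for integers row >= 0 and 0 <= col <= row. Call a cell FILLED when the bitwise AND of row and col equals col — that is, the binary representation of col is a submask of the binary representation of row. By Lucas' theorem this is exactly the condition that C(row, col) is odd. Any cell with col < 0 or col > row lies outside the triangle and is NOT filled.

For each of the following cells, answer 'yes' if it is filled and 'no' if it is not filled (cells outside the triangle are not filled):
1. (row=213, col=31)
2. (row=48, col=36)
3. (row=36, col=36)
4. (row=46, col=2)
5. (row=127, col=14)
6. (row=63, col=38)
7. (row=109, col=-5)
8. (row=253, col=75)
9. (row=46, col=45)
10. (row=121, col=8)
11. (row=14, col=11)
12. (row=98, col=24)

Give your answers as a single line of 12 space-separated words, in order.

Answer: no no yes yes yes yes no no no yes no no

Derivation:
(213,31): row=0b11010101, col=0b11111, row AND col = 0b10101 = 21; 21 != 31 -> empty
(48,36): row=0b110000, col=0b100100, row AND col = 0b100000 = 32; 32 != 36 -> empty
(36,36): row=0b100100, col=0b100100, row AND col = 0b100100 = 36; 36 == 36 -> filled
(46,2): row=0b101110, col=0b10, row AND col = 0b10 = 2; 2 == 2 -> filled
(127,14): row=0b1111111, col=0b1110, row AND col = 0b1110 = 14; 14 == 14 -> filled
(63,38): row=0b111111, col=0b100110, row AND col = 0b100110 = 38; 38 == 38 -> filled
(109,-5): col outside [0, 109] -> not filled
(253,75): row=0b11111101, col=0b1001011, row AND col = 0b1001001 = 73; 73 != 75 -> empty
(46,45): row=0b101110, col=0b101101, row AND col = 0b101100 = 44; 44 != 45 -> empty
(121,8): row=0b1111001, col=0b1000, row AND col = 0b1000 = 8; 8 == 8 -> filled
(14,11): row=0b1110, col=0b1011, row AND col = 0b1010 = 10; 10 != 11 -> empty
(98,24): row=0b1100010, col=0b11000, row AND col = 0b0 = 0; 0 != 24 -> empty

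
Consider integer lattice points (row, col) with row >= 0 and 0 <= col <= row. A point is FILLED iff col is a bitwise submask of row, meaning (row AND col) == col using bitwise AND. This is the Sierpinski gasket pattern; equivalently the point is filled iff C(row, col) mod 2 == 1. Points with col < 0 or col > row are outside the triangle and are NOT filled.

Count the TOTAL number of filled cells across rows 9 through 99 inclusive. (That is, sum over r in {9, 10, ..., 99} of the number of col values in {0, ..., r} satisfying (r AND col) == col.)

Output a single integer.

r9=1001 pc2: +4 =4
r10=1010 pc2: +4 =8
r11=1011 pc3: +8 =16
r12=1100 pc2: +4 =20
r13=1101 pc3: +8 =28
r14=1110 pc3: +8 =36
r15=1111 pc4: +16 =52
r16=10000 pc1: +2 =54
r17=10001 pc2: +4 =58
r18=10010 pc2: +4 =62
r19=10011 pc3: +8 =70
r20=10100 pc2: +4 =74
r21=10101 pc3: +8 =82
r22=10110 pc3: +8 =90
r23=10111 pc4: +16 =106
r24=11000 pc2: +4 =110
r25=11001 pc3: +8 =118
r26=11010 pc3: +8 =126
r27=11011 pc4: +16 =142
r28=11100 pc3: +8 =150
r29=11101 pc4: +16 =166
r30=11110 pc4: +16 =182
r31=11111 pc5: +32 =214
r32=100000 pc1: +2 =216
r33=100001 pc2: +4 =220
r34=100010 pc2: +4 =224
r35=100011 pc3: +8 =232
r36=100100 pc2: +4 =236
r37=100101 pc3: +8 =244
r38=100110 pc3: +8 =252
r39=100111 pc4: +16 =268
r40=101000 pc2: +4 =272
r41=101001 pc3: +8 =280
r42=101010 pc3: +8 =288
r43=101011 pc4: +16 =304
r44=101100 pc3: +8 =312
r45=101101 pc4: +16 =328
r46=101110 pc4: +16 =344
r47=101111 pc5: +32 =376
r48=110000 pc2: +4 =380
r49=110001 pc3: +8 =388
r50=110010 pc3: +8 =396
r51=110011 pc4: +16 =412
r52=110100 pc3: +8 =420
r53=110101 pc4: +16 =436
r54=110110 pc4: +16 =452
r55=110111 pc5: +32 =484
r56=111000 pc3: +8 =492
r57=111001 pc4: +16 =508
r58=111010 pc4: +16 =524
r59=111011 pc5: +32 =556
r60=111100 pc4: +16 =572
r61=111101 pc5: +32 =604
r62=111110 pc5: +32 =636
r63=111111 pc6: +64 =700
r64=1000000 pc1: +2 =702
r65=1000001 pc2: +4 =706
r66=1000010 pc2: +4 =710
r67=1000011 pc3: +8 =718
r68=1000100 pc2: +4 =722
r69=1000101 pc3: +8 =730
r70=1000110 pc3: +8 =738
r71=1000111 pc4: +16 =754
r72=1001000 pc2: +4 =758
r73=1001001 pc3: +8 =766
r74=1001010 pc3: +8 =774
r75=1001011 pc4: +16 =790
r76=1001100 pc3: +8 =798
r77=1001101 pc4: +16 =814
r78=1001110 pc4: +16 =830
r79=1001111 pc5: +32 =862
r80=1010000 pc2: +4 =866
r81=1010001 pc3: +8 =874
r82=1010010 pc3: +8 =882
r83=1010011 pc4: +16 =898
r84=1010100 pc3: +8 =906
r85=1010101 pc4: +16 =922
r86=1010110 pc4: +16 =938
r87=1010111 pc5: +32 =970
r88=1011000 pc3: +8 =978
r89=1011001 pc4: +16 =994
r90=1011010 pc4: +16 =1010
r91=1011011 pc5: +32 =1042
r92=1011100 pc4: +16 =1058
r93=1011101 pc5: +32 =1090
r94=1011110 pc5: +32 =1122
r95=1011111 pc6: +64 =1186
r96=1100000 pc2: +4 =1190
r97=1100001 pc3: +8 =1198
r98=1100010 pc3: +8 =1206
r99=1100011 pc4: +16 =1222

Answer: 1222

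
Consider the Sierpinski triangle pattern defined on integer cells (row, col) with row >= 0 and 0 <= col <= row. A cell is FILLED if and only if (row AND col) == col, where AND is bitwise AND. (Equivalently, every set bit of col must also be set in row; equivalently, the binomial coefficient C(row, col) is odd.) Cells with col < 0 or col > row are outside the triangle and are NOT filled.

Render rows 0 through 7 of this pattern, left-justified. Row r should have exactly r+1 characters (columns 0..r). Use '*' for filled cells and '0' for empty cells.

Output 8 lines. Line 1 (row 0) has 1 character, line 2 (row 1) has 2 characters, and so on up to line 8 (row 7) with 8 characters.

Answer: *
**
*0*
****
*000*
**00**
*0*0*0*
********

Derivation:
r0=0: *
r1=1: **
r2=10: *0*
r3=11: ****
r4=100: *000*
r5=101: **00**
r6=110: *0*0*0*
r7=111: ********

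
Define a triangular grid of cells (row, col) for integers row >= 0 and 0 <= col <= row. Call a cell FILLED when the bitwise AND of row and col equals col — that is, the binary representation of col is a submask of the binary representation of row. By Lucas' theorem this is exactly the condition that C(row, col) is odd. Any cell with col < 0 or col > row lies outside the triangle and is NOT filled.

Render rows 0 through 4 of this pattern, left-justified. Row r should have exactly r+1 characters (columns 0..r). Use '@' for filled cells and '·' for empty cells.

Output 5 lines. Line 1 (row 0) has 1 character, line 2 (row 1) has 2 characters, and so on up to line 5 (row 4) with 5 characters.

Answer: @
@@
@·@
@@@@
@···@

Derivation:
r0=0: @
r1=1: @@
r2=10: @·@
r3=11: @@@@
r4=100: @···@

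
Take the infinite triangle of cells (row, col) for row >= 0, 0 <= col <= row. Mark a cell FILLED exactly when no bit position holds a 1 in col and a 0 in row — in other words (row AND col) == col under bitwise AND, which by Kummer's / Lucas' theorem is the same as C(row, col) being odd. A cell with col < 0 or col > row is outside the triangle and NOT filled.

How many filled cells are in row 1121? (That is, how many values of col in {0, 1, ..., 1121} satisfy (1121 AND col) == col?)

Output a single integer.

1121 in binary = 10001100001
popcount(1121) = number of 1-bits in 10001100001 = 4
A col c satisfies (1121 AND c) == c iff every set bit of c is also set in 1121; each of the 4 set bits of 1121 can independently be on or off in c.
count = 2^4 = 16

Answer: 16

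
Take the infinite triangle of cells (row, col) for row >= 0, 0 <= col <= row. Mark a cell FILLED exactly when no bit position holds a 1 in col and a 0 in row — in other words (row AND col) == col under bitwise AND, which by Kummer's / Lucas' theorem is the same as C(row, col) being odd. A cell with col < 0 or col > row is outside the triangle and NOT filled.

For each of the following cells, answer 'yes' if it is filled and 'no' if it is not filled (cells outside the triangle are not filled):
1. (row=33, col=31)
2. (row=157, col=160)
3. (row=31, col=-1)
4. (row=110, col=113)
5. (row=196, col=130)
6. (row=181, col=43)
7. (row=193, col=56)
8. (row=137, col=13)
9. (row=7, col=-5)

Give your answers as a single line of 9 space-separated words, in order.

(33,31): row=0b100001, col=0b11111, row AND col = 0b1 = 1; 1 != 31 -> empty
(157,160): col outside [0, 157] -> not filled
(31,-1): col outside [0, 31] -> not filled
(110,113): col outside [0, 110] -> not filled
(196,130): row=0b11000100, col=0b10000010, row AND col = 0b10000000 = 128; 128 != 130 -> empty
(181,43): row=0b10110101, col=0b101011, row AND col = 0b100001 = 33; 33 != 43 -> empty
(193,56): row=0b11000001, col=0b111000, row AND col = 0b0 = 0; 0 != 56 -> empty
(137,13): row=0b10001001, col=0b1101, row AND col = 0b1001 = 9; 9 != 13 -> empty
(7,-5): col outside [0, 7] -> not filled

Answer: no no no no no no no no no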